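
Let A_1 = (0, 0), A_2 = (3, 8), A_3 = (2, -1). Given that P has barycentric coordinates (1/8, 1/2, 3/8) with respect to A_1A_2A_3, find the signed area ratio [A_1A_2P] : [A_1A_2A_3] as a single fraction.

3/8

The signed ratio [A_1A_2P]/[A_1A_2A_3] equals the barycentric coordinate of P at vertex A_3, which is 3/8.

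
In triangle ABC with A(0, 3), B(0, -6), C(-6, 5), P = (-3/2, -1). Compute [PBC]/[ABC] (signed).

1/4

[ABC] = ½·(0·(-6−5) + 0·(5−3) + (-6)·(3−(-6))) = ½·(0 + 0 − 54) = -27.
[PBC] = ½·((-3/2)·(-6−5) + 0·(5−(-1)) + (-6)·(-1−(-6))) = ½·(33/2 + 0 − 30) = -27/4, so the ratio is (-27/4)/(-27) = 1/4.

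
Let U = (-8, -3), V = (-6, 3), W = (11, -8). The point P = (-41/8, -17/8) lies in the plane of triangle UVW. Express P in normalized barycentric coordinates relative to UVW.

Signed area of the reference triangle: [UVW] = ½·((-8)·(3−(-8)) + (-6)·(-8−(-3)) + 11·(-3−3)) = ½·(-88 + 30 − 66) = -62.
[PVW] = ½·((-41/8)·(3−(-8)) + (-6)·(-8−(-17/8)) + 11·(-17/8−3)) = ½·(-451/8 + 141/4 − 451/8) = -155/4, so the U-coordinate is (-155/4)/(-62) = 5/8.
[UPW] = ½·((-8)·(-17/8−(-8)) + (-41/8)·(-8−(-3)) + 11·(-3−(-17/8))) = ½·(-47 + 205/8 − 77/8) = -31/2, so the V-coordinate is 1/4.
[UVP] = ½·((-8)·(3−(-17/8)) + (-6)·(-17/8−(-3)) + (-41/8)·(-3−3)) = ½·(-41 − 21/4 + 123/4) = -31/4, so the W-coordinate is 1/8.

(5/8, 1/4, 1/8)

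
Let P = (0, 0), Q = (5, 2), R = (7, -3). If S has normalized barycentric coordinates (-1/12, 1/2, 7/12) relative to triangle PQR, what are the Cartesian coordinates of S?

S = (-1/12)·P + (1/2)·Q + (7/12)·R.
x-coordinate: (-1/12)·0 + (1/2)·5 + (7/12)·7 = 79/12.
y-coordinate: (-1/12)·0 + (1/2)·2 + (7/12)·(-3) = -3/4.

(79/12, -3/4)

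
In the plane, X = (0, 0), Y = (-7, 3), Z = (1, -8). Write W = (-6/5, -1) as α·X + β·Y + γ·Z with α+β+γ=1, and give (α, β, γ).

(3/5, 1/5, 1/5)

Signed area of the reference triangle: [XYZ] = ½·(0·(3−(-8)) + (-7)·(-8−0) + 1·(0−3)) = ½·(0 + 56 − 3) = 53/2.
[WYZ] = ½·((-6/5)·(3−(-8)) + (-7)·(-8−(-1)) + 1·(-1−3)) = ½·(-66/5 + 49 − 4) = 159/10, so the X-coordinate is (159/10)/(53/2) = 3/5.
[XWZ] = ½·(0·(-1−(-8)) + (-6/5)·(-8−0) + 1·(0−(-1))) = ½·(0 + 48/5 + 1) = 53/10, so the Y-coordinate is 1/5.
[XYW] = ½·(0·(3−(-1)) + (-7)·(-1−0) + (-6/5)·(0−3)) = ½·(0 + 7 + 18/5) = 53/10, so the Z-coordinate is 1/5.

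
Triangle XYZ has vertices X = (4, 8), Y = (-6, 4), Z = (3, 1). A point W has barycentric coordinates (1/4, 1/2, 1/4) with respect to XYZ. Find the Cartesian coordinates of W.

(-5/4, 17/4)

W = (1/4)·X + (1/2)·Y + (1/4)·Z.
x-coordinate: (1/4)·4 + (1/2)·(-6) + (1/4)·3 = -5/4.
y-coordinate: (1/4)·8 + (1/2)·4 + (1/4)·1 = 17/4.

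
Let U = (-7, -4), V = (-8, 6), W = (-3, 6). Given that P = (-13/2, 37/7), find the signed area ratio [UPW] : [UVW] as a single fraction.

9/14

[UVW] = ½·((-7)·(6−6) + (-8)·(6−(-4)) + (-3)·(-4−6)) = ½·(0 − 80 + 30) = -25.
[UPW] = ½·((-7)·(37/7−6) + (-13/2)·(6−(-4)) + (-3)·(-4−(37/7))) = ½·(5 − 65 + 195/7) = -225/14, so the ratio is (-225/14)/(-25) = 9/14.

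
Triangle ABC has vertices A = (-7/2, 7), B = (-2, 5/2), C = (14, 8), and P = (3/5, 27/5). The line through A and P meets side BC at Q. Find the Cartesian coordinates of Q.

Barycentric coordinates of P with respect to ABC: (2/5, 2/5, 1/5).
On side BC the A-coordinate is zero; dropping P's A-weight 2/5 and renormalizing the remaining 2/5 : 1/5 gives weights 2/3, 1/3 on B, C.
Q = (2/3)·(-2, 5/2) + (1/3)·(14, 8) = (10/3, 13/3).

(10/3, 13/3)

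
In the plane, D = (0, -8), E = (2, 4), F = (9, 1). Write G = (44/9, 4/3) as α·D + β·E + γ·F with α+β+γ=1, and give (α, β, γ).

Signed area of the reference triangle: [DEF] = ½·(0·(4−1) + 2·(1−(-8)) + 9·(-8−4)) = ½·(0 + 18 − 108) = -45.
[GEF] = ½·((44/9)·(4−1) + 2·(1−(4/3)) + 9·(4/3−4)) = ½·(44/3 − 2/3 − 24) = -5, so the D-coordinate is (-5)/(-45) = 1/9.
[DGF] = ½·(0·(4/3−1) + (44/9)·(1−(-8)) + 9·(-8−(4/3))) = ½·(0 + 44 − 84) = -20, so the E-coordinate is 4/9.
[DEG] = ½·(0·(4−(4/3)) + 2·(4/3−(-8)) + (44/9)·(-8−4)) = ½·(0 + 56/3 − 176/3) = -20, so the F-coordinate is 4/9.
Check: 1/9 + 4/9 + 4/9 = 1.

(1/9, 4/9, 4/9)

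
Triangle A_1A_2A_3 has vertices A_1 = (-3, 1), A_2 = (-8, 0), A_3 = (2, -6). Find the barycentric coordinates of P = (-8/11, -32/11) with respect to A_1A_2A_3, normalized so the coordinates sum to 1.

Signed area of the reference triangle: [A_1A_2A_3] = ½·((-3)·(0−(-6)) + (-8)·(-6−1) + 2·(1−0)) = ½·(-18 + 56 + 2) = 20.
[PA_2A_3] = ½·((-8/11)·(0−(-6)) + (-8)·(-6−(-32/11)) + 2·(-32/11−0)) = ½·(-48/11 + 272/11 − 64/11) = 80/11, so the A_1-coordinate is (80/11)/20 = 4/11.
[A_1PA_3] = ½·((-3)·(-32/11−(-6)) + (-8/11)·(-6−1) + 2·(1−(-32/11))) = ½·(-102/11 + 56/11 + 86/11) = 20/11, so the A_2-coordinate is 1/11.
[A_1A_2P] = ½·((-3)·(0−(-32/11)) + (-8)·(-32/11−1) + (-8/11)·(1−0)) = ½·(-96/11 + 344/11 − 8/11) = 120/11, so the A_3-coordinate is 6/11.

(4/11, 1/11, 6/11)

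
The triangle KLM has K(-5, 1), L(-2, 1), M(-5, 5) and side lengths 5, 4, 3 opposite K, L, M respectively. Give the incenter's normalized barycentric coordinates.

The incenter has barycentric coordinates proportional to the opposite side lengths: (5 : 4 : 3).
Normalizing by 5+4+3 = 12 gives (5/12, 1/3, 1/4).

(5/12, 1/3, 1/4)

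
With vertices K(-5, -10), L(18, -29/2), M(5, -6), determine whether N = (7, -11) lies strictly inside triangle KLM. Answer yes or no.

yes

Barycentric coordinates of N: (48/137, 58/137, 31/137).
The three coordinates are positive, positive, positive; a point is interior exactly when all three are positive.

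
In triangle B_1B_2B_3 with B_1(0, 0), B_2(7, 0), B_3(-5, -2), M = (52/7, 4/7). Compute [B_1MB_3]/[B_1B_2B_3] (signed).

[B_1B_2B_3] = ½·(0·(0−(-2)) + 7·(-2−0) + (-5)·(0−0)) = ½·(0 − 14 + 0) = -7.
[B_1MB_3] = ½·(0·(4/7−(-2)) + (52/7)·(-2−0) + (-5)·(0−(4/7))) = ½·(0 − 104/7 + 20/7) = -6, so the ratio is (-6)/(-7) = 6/7.

6/7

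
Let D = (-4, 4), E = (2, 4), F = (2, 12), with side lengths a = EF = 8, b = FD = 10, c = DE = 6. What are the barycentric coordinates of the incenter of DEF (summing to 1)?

The incenter has barycentric coordinates proportional to the opposite side lengths: (8 : 10 : 6).
Normalizing by 8+10+6 = 24 gives (1/3, 5/12, 1/4).

(1/3, 5/12, 1/4)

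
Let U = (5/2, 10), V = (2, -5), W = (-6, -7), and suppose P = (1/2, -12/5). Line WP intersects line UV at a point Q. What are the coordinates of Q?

Barycentric coordinates of P with respect to UVW: (1/5, 3/5, 1/5).
On side UV the W-coordinate is zero; dropping P's W-weight 1/5 and renormalizing the remaining 1/5 : 3/5 gives weights 1/4, 3/4 on U, V.
Q = (1/4)·(5/2, 10) + (3/4)·(2, -5) = (17/8, -5/4).

(17/8, -5/4)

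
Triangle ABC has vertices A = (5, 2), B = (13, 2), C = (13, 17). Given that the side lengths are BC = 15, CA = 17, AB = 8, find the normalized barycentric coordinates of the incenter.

(3/8, 17/40, 1/5)

The incenter has barycentric coordinates proportional to the opposite side lengths: (15 : 17 : 8).
Normalizing by 15+17+8 = 40 gives (3/8, 17/40, 1/5).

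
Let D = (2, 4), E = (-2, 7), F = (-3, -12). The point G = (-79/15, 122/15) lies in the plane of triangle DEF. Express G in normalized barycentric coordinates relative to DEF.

Signed area of the reference triangle: [DEF] = ½·(2·(7−(-12)) + (-2)·(-12−4) + (-3)·(4−7)) = ½·(38 + 32 + 9) = 79/2.
[GEF] = ½·((-79/15)·(7−(-12)) + (-2)·(-12−(122/15)) + (-3)·(122/15−7)) = ½·(-1501/15 + 604/15 − 17/5) = -158/5, so the D-coordinate is (-158/5)/(79/2) = -4/5.
[DGF] = ½·(2·(122/15−(-12)) + (-79/15)·(-12−4) + (-3)·(4−(122/15))) = ½·(604/15 + 1264/15 + 62/5) = 1027/15, so the E-coordinate is 26/15.
[DEG] = ½·(2·(7−(122/15)) + (-2)·(122/15−4) + (-79/15)·(4−7)) = ½·(-34/15 − 124/15 + 79/5) = 79/30, so the F-coordinate is 1/15.

(-4/5, 26/15, 1/15)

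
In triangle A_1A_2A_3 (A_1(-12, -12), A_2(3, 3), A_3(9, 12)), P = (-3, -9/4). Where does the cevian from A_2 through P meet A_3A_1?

Barycentric coordinates of P with respect to A_1A_2A_3: (1/2, 1/4, 1/4).
On side A_3A_1 the A_2-coordinate is zero; dropping P's A_2-weight 1/4 and renormalizing the remaining 1/4 : 1/2 gives weights 1/3, 2/3 on A_3, A_1.
Q = (1/3)·(9, 12) + (2/3)·(-12, -12) = (-5, -4).

(-5, -4)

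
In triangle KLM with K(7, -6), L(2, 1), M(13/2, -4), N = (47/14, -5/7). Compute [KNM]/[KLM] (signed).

[KLM] = ½·(7·(1−(-4)) + 2·(-4−(-6)) + (13/2)·(-6−1)) = ½·(35 + 4 − 91/2) = -13/4.
[KNM] = ½·(7·(-5/7−(-4)) + (47/14)·(-4−(-6)) + (13/2)·(-6−(-5/7))) = ½·(23 + 47/7 − 481/14) = -65/28, so the ratio is (-65/28)/(-13/4) = 5/7.

5/7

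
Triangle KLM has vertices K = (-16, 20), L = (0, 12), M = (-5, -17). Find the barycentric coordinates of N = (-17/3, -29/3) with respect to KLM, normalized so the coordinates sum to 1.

Signed area of the reference triangle: [KLM] = ½·((-16)·(12−(-17)) + 0·(-17−20) + (-5)·(20−12)) = ½·(-464 + 0 − 40) = -252.
[NLM] = ½·((-17/3)·(12−(-17)) + 0·(-17−(-29/3)) + (-5)·(-29/3−12)) = ½·(-493/3 + 0 + 325/3) = -28, so the K-coordinate is (-28)/(-252) = 1/9.
[KNM] = ½·((-16)·(-29/3−(-17)) + (-17/3)·(-17−20) + (-5)·(20−(-29/3))) = ½·(-352/3 + 629/3 − 445/3) = -28, so the L-coordinate is 1/9.
[KLN] = ½·((-16)·(12−(-29/3)) + 0·(-29/3−20) + (-17/3)·(20−12)) = ½·(-1040/3 + 0 − 136/3) = -196, so the M-coordinate is 7/9.

(1/9, 1/9, 7/9)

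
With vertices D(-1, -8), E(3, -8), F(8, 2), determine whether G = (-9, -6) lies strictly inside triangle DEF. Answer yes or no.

Barycentric coordinates of G: (13/4, -49/20, 1/5).
The three coordinates are positive, negative, positive; a point is interior exactly when all three are positive.

no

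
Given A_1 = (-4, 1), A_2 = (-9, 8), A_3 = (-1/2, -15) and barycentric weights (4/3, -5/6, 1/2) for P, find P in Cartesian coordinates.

P = (4/3)·A_1 + (-5/6)·A_2 + (1/2)·A_3.
x-coordinate: (4/3)·(-4) + (-5/6)·(-9) + (1/2)·(-1/2) = 23/12.
y-coordinate: (4/3)·1 + (-5/6)·8 + (1/2)·(-15) = -77/6.

(23/12, -77/6)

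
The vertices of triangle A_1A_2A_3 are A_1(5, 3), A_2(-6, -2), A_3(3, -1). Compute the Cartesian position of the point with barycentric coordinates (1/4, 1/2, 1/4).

(-1, -1/2)

P = (1/4)·A_1 + (1/2)·A_2 + (1/4)·A_3.
x-coordinate: (1/4)·5 + (1/2)·(-6) + (1/4)·3 = -1.
y-coordinate: (1/4)·3 + (1/2)·(-2) + (1/4)·(-1) = -1/2.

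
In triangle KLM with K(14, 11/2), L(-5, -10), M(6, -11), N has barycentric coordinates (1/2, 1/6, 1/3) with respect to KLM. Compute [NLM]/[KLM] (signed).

The signed ratio [NLM]/[KLM] equals the barycentric coordinate of N at vertex K, which is 1/2.

1/2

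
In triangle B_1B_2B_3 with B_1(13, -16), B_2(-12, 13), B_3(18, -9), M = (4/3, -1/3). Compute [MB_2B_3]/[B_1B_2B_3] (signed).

[B_1B_2B_3] = ½·(13·(13−(-9)) + (-12)·(-9−(-16)) + 18·(-16−13)) = ½·(286 − 84 − 522) = -160.
[MB_2B_3] = ½·((4/3)·(13−(-9)) + (-12)·(-9−(-1/3)) + 18·(-1/3−13)) = ½·(88/3 + 104 − 240) = -160/3, so the ratio is (-160/3)/(-160) = 1/3.

1/3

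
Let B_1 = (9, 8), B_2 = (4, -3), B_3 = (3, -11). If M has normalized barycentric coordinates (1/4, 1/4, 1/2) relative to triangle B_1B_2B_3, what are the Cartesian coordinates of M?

(19/4, -17/4)

M = (1/4)·B_1 + (1/4)·B_2 + (1/2)·B_3.
x-coordinate: (1/4)·9 + (1/4)·4 + (1/2)·3 = 19/4.
y-coordinate: (1/4)·8 + (1/4)·(-3) + (1/2)·(-11) = -17/4.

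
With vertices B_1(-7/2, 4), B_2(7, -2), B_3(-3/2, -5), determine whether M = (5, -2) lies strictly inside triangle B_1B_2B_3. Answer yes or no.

yes

Barycentric coordinates of M: (4/55, 43/55, 8/55).
The three coordinates are positive, positive, positive; a point is interior exactly when all three are positive.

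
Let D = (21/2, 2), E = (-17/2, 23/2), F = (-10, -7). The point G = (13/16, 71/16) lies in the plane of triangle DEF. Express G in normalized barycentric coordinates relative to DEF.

Signed area of the reference triangle: [DEF] = ½·((21/2)·(23/2−(-7)) + (-17/2)·(-7−2) + (-10)·(2−(23/2))) = ½·(777/4 + 153/2 + 95) = 1463/8.
[GEF] = ½·((13/16)·(23/2−(-7)) + (-17/2)·(-7−(71/16)) + (-10)·(71/16−(23/2))) = ½·(481/32 + 3111/32 + 565/8) = 1463/16, so the D-coordinate is (1463/16)/(1463/8) = 1/2.
[DGF] = ½·((21/2)·(71/16−(-7)) + (13/16)·(-7−2) + (-10)·(2−(71/16))) = ½·(3843/32 − 117/16 + 195/8) = 4389/64, so the E-coordinate is 3/8.
[DEG] = ½·((21/2)·(23/2−(71/16)) + (-17/2)·(71/16−2) + (13/16)·(2−(23/2))) = ½·(2373/32 − 663/32 − 247/32) = 1463/64, so the F-coordinate is 1/8.

(1/2, 3/8, 1/8)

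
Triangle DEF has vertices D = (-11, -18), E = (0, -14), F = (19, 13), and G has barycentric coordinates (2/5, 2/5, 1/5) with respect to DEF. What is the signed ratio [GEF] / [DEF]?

2/5

The signed ratio [GEF]/[DEF] equals the barycentric coordinate of G at vertex D, which is 2/5.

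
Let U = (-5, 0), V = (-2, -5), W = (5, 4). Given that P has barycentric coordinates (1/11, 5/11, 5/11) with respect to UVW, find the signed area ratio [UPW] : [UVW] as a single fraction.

5/11

The signed ratio [UPW]/[UVW] equals the barycentric coordinate of P at vertex V, which is 5/11.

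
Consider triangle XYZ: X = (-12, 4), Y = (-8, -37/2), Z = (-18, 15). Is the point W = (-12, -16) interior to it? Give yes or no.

no

Barycentric coordinates of W: (-109/91, 120/91, 80/91).
The three coordinates are negative, positive, positive; a point is interior exactly when all three are positive.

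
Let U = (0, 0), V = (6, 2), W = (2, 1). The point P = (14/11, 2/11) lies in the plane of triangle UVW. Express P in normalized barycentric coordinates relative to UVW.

(14/11, 5/11, -8/11)

Signed area of the reference triangle: [UVW] = ½·(0·(2−1) + 6·(1−0) + 2·(0−2)) = ½·(0 + 6 − 4) = 1.
[PVW] = ½·((14/11)·(2−1) + 6·(1−(2/11)) + 2·(2/11−2)) = ½·(14/11 + 54/11 − 40/11) = 14/11, so the U-coordinate is (14/11)/1 = 14/11.
[UPW] = ½·(0·(2/11−1) + (14/11)·(1−0) + 2·(0−(2/11))) = ½·(0 + 14/11 − 4/11) = 5/11, so the V-coordinate is 5/11.
[UVP] = ½·(0·(2−(2/11)) + 6·(2/11−0) + (14/11)·(0−2)) = ½·(0 + 12/11 − 28/11) = -8/11, so the W-coordinate is -8/11.
Check: 14/11 + 5/11 − 8/11 = 1.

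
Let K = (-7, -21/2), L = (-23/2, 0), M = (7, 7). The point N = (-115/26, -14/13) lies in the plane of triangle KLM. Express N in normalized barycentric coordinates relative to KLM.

(4/13, 5/13, 4/13)

Signed area of the reference triangle: [KLM] = ½·((-7)·(0−7) + (-23/2)·(7−(-21/2)) + 7·(-21/2−0)) = ½·(49 − 805/4 − 147/2) = -903/8.
[NLM] = ½·((-115/26)·(0−7) + (-23/2)·(7−(-14/13)) + 7·(-14/13−0)) = ½·(805/26 − 2415/26 − 98/13) = -903/26, so the K-coordinate is (-903/26)/(-903/8) = 4/13.
[KNM] = ½·((-7)·(-14/13−7) + (-115/26)·(7−(-21/2)) + 7·(-21/2−(-14/13))) = ½·(735/13 − 4025/52 − 1715/26) = -4515/104, so the L-coordinate is 5/13.
[KLN] = ½·((-7)·(0−(-14/13)) + (-23/2)·(-14/13−(-21/2)) + (-115/26)·(-21/2−0)) = ½·(-98/13 − 5635/52 + 2415/52) = -903/26, so the M-coordinate is 4/13.
Check: 4/13 + 5/13 + 4/13 = 1.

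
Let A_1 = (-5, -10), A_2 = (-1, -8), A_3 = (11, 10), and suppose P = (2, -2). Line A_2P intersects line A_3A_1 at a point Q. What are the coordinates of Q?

Barycentric coordinates of P with respect to A_1A_2A_3: (3/8, 1/4, 3/8).
On side A_3A_1 the A_2-coordinate is zero; dropping P's A_2-weight 1/4 and renormalizing the remaining 3/8 : 3/8 gives weights 1/2, 1/2 on A_3, A_1.
Q = (1/2)·(11, 10) + (1/2)·(-5, -10) = (3, 0).

(3, 0)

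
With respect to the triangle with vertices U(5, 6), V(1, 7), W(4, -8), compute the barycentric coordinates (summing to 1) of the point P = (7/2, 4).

(1/2, 1/3, 1/6)

Signed area of the reference triangle: [UVW] = ½·(5·(7−(-8)) + 1·(-8−6) + 4·(6−7)) = ½·(75 − 14 − 4) = 57/2.
[PVW] = ½·((7/2)·(7−(-8)) + 1·(-8−4) + 4·(4−7)) = ½·(105/2 − 12 − 12) = 57/4, so the U-coordinate is (57/4)/(57/2) = 1/2.
[UPW] = ½·(5·(4−(-8)) + (7/2)·(-8−6) + 4·(6−4)) = ½·(60 − 49 + 8) = 19/2, so the V-coordinate is 1/3.
[UVP] = ½·(5·(7−4) + 1·(4−6) + (7/2)·(6−7)) = ½·(15 − 2 − 7/2) = 19/4, so the W-coordinate is 1/6.
Check: 1/2 + 1/3 + 1/6 = 1.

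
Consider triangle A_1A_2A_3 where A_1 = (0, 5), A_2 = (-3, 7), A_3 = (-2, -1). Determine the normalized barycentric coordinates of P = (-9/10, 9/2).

Signed area of the reference triangle: [A_1A_2A_3] = ½·(0·(7−(-1)) + (-3)·(-1−5) + (-2)·(5−7)) = ½·(0 + 18 + 4) = 11.
[PA_2A_3] = ½·((-9/10)·(7−(-1)) + (-3)·(-1−(9/2)) + (-2)·(9/2−7)) = ½·(-36/5 + 33/2 + 5) = 143/20, so the A_1-coordinate is (143/20)/11 = 13/20.
[A_1PA_3] = ½·(0·(9/2−(-1)) + (-9/10)·(-1−5) + (-2)·(5−(9/2))) = ½·(0 + 27/5 − 1) = 11/5, so the A_2-coordinate is 1/5.
[A_1A_2P] = ½·(0·(7−(9/2)) + (-3)·(9/2−5) + (-9/10)·(5−7)) = ½·(0 + 3/2 + 9/5) = 33/20, so the A_3-coordinate is 3/20.

(13/20, 1/5, 3/20)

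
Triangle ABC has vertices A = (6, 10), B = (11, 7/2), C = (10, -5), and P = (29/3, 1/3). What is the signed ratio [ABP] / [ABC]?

1/2

[ABC] = ½·(6·(7/2−(-5)) + 11·(-5−10) + 10·(10−(7/2))) = ½·(51 − 165 + 65) = -49/2.
[ABP] = ½·(6·(7/2−(1/3)) + 11·(1/3−10) + (29/3)·(10−(7/2))) = ½·(19 − 319/3 + 377/6) = -49/4, so the ratio is (-49/4)/(-49/2) = 1/2.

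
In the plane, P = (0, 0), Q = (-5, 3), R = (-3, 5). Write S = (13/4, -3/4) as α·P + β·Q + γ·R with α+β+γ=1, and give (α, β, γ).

Signed area of the reference triangle: [PQR] = ½·(0·(3−5) + (-5)·(5−0) + (-3)·(0−3)) = ½·(0 − 25 + 9) = -8.
[SQR] = ½·((13/4)·(3−5) + (-5)·(5−(-3/4)) + (-3)·(-3/4−3)) = ½·(-13/2 − 115/4 + 45/4) = -12, so the P-coordinate is (-12)/(-8) = 3/2.
[PSR] = ½·(0·(-3/4−5) + (13/4)·(5−0) + (-3)·(0−(-3/4))) = ½·(0 + 65/4 − 9/4) = 7, so the Q-coordinate is -7/8.
[PQS] = ½·(0·(3−(-3/4)) + (-5)·(-3/4−0) + (13/4)·(0−3)) = ½·(0 + 15/4 − 39/4) = -3, so the R-coordinate is 3/8.
Check: 3/2 − 7/8 + 3/8 = 1.

(3/2, -7/8, 3/8)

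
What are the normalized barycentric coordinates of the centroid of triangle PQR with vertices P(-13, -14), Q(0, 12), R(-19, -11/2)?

The centroid is the average of the vertices, so each weight is 1/3.

(1/3, 1/3, 1/3)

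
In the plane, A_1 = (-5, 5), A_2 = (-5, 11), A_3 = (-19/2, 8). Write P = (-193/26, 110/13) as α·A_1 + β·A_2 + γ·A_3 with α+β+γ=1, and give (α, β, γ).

Signed area of the reference triangle: [A_1A_2A_3] = ½·((-5)·(11−8) + (-5)·(8−5) + (-19/2)·(5−11)) = ½·(-15 − 15 + 57) = 27/2.
[PA_2A_3] = ½·((-193/26)·(11−8) + (-5)·(8−(110/13)) + (-19/2)·(110/13−11)) = ½·(-579/26 + 30/13 + 627/26) = 27/13, so the A_1-coordinate is (27/13)/(27/2) = 2/13.
[A_1PA_3] = ½·((-5)·(110/13−8) + (-193/26)·(8−5) + (-19/2)·(5−(110/13))) = ½·(-30/13 − 579/26 + 855/26) = 54/13, so the A_2-coordinate is 4/13.
[A_1A_2P] = ½·((-5)·(11−(110/13)) + (-5)·(110/13−5) + (-193/26)·(5−11)) = ½·(-165/13 − 225/13 + 579/13) = 189/26, so the A_3-coordinate is 7/13.

(2/13, 4/13, 7/13)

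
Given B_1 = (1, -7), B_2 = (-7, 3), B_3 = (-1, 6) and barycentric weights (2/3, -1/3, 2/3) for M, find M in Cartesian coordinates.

(7/3, -5/3)

M = (2/3)·B_1 + (-1/3)·B_2 + (2/3)·B_3.
x-coordinate: (2/3)·1 + (-1/3)·(-7) + (2/3)·(-1) = 7/3.
y-coordinate: (2/3)·(-7) + (-1/3)·3 + (2/3)·6 = -5/3.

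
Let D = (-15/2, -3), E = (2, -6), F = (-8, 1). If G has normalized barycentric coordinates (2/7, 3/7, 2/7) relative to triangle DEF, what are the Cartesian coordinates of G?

(-25/7, -22/7)

G = (2/7)·D + (3/7)·E + (2/7)·F.
x-coordinate: (2/7)·(-15/2) + (3/7)·2 + (2/7)·(-8) = -25/7.
y-coordinate: (2/7)·(-3) + (3/7)·(-6) + (2/7)·1 = -22/7.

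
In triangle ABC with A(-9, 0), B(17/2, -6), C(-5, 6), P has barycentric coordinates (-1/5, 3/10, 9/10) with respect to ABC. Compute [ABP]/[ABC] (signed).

The signed ratio [ABP]/[ABC] equals the barycentric coordinate of P at vertex C, which is 9/10.

9/10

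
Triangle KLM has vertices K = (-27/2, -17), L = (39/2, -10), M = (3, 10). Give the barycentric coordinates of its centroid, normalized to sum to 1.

(1/3, 1/3, 1/3)

The centroid is the average of the vertices, so each weight is 1/3.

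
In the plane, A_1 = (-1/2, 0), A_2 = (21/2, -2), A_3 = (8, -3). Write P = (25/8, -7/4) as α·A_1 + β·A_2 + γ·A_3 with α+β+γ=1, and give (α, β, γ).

Signed area of the reference triangle: [A_1A_2A_3] = ½·((-1/2)·(-2−(-3)) + (21/2)·(-3−0) + 8·(0−(-2))) = ½·(-1/2 − 63/2 + 16) = -8.
[PA_2A_3] = ½·((25/8)·(-2−(-3)) + (21/2)·(-3−(-7/4)) + 8·(-7/4−(-2))) = ½·(25/8 − 105/8 + 2) = -4, so the A_1-coordinate is (-4)/(-8) = 1/2.
[A_1PA_3] = ½·((-1/2)·(-7/4−(-3)) + (25/8)·(-3−0) + 8·(0−(-7/4))) = ½·(-5/8 − 75/8 + 14) = 2, so the A_2-coordinate is -1/4.
[A_1A_2P] = ½·((-1/2)·(-2−(-7/4)) + (21/2)·(-7/4−0) + (25/8)·(0−(-2))) = ½·(1/8 − 147/8 + 25/4) = -6, so the A_3-coordinate is 3/4.

(1/2, -1/4, 3/4)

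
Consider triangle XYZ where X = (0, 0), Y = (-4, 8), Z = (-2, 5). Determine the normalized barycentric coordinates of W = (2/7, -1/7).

(6/7, -2/7, 3/7)

Signed area of the reference triangle: [XYZ] = ½·(0·(8−5) + (-4)·(5−0) + (-2)·(0−8)) = ½·(0 − 20 + 16) = -2.
[WYZ] = ½·((2/7)·(8−5) + (-4)·(5−(-1/7)) + (-2)·(-1/7−8)) = ½·(6/7 − 144/7 + 114/7) = -12/7, so the X-coordinate is (-12/7)/(-2) = 6/7.
[XWZ] = ½·(0·(-1/7−5) + (2/7)·(5−0) + (-2)·(0−(-1/7))) = ½·(0 + 10/7 − 2/7) = 4/7, so the Y-coordinate is -2/7.
[XYW] = ½·(0·(8−(-1/7)) + (-4)·(-1/7−0) + (2/7)·(0−8)) = ½·(0 + 4/7 − 16/7) = -6/7, so the Z-coordinate is 3/7.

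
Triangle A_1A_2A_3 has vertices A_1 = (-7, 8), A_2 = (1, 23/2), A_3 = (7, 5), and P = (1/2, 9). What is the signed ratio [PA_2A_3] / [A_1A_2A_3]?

[A_1A_2A_3] = ½·((-7)·(23/2−5) + 1·(5−8) + 7·(8−(23/2))) = ½·(-91/2 − 3 − 49/2) = -73/2.
[PA_2A_3] = ½·((1/2)·(23/2−5) + 1·(5−9) + 7·(9−(23/2))) = ½·(13/4 − 4 − 35/2) = -73/8, so the ratio is (-73/8)/(-73/2) = 1/4.

1/4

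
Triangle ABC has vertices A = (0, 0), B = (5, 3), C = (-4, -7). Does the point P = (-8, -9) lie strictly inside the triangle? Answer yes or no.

no

Barycentric coordinates of P: (22/23, -20/23, 21/23).
The three coordinates are positive, negative, positive; a point is interior exactly when all three are positive.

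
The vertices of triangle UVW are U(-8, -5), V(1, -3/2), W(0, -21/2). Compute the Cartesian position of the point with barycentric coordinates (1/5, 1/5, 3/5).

P = (1/5)·U + (1/5)·V + (3/5)·W.
x-coordinate: (1/5)·(-8) + (1/5)·1 + (3/5)·0 = -7/5.
y-coordinate: (1/5)·(-5) + (1/5)·(-3/2) + (3/5)·(-21/2) = -38/5.

(-7/5, -38/5)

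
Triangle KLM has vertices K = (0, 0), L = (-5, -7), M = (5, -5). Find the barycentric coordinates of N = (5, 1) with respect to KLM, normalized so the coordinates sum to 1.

(1, -1/2, 1/2)

Signed area of the reference triangle: [KLM] = ½·(0·(-7−(-5)) + (-5)·(-5−0) + 5·(0−(-7))) = ½·(0 + 25 + 35) = 30.
[NLM] = ½·(5·(-7−(-5)) + (-5)·(-5−1) + 5·(1−(-7))) = ½·(-10 + 30 + 40) = 30, so the K-coordinate is 30/30 = 1.
[KNM] = ½·(0·(1−(-5)) + 5·(-5−0) + 5·(0−1)) = ½·(0 − 25 − 5) = -15, so the L-coordinate is -1/2.
[KLN] = ½·(0·(-7−1) + (-5)·(1−0) + 5·(0−(-7))) = ½·(0 − 5 + 35) = 15, so the M-coordinate is 1/2.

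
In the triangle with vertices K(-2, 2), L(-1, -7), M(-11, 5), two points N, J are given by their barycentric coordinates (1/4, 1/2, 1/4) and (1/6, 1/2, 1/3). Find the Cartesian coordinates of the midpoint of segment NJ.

(-33/8, -13/8)

Barycentric coordinates of the midpoint are the average: (5/24, 1/2, 7/24).
Converting: (5/24)·K + (1/2)·L + (7/24)·M = (-33/8, -13/8).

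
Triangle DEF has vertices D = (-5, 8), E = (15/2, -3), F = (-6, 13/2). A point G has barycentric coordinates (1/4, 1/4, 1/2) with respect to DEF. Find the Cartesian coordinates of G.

G = (1/4)·D + (1/4)·E + (1/2)·F.
x-coordinate: (1/4)·(-5) + (1/4)·(15/2) + (1/2)·(-6) = -19/8.
y-coordinate: (1/4)·8 + (1/4)·(-3) + (1/2)·(13/2) = 9/2.

(-19/8, 9/2)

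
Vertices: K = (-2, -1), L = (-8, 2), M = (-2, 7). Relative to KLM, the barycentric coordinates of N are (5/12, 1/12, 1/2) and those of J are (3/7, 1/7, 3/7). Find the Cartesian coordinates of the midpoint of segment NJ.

(-75/28, 171/56)

Barycentric coordinates of the midpoint are the average: (71/168, 19/168, 13/28).
Converting: (71/168)·K + (19/168)·L + (13/28)·M = (-75/28, 171/56).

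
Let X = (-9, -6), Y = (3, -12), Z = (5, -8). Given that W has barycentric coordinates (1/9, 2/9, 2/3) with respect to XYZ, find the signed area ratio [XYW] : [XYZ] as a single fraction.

2/3

The signed ratio [XYW]/[XYZ] equals the barycentric coordinate of W at vertex Z, which is 2/3.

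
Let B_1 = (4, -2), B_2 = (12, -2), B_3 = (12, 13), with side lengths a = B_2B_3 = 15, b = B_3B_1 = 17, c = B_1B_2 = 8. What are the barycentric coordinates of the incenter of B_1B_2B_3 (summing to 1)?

The incenter has barycentric coordinates proportional to the opposite side lengths: (15 : 17 : 8).
Normalizing by 15+17+8 = 40 gives (3/8, 17/40, 1/5).

(3/8, 17/40, 1/5)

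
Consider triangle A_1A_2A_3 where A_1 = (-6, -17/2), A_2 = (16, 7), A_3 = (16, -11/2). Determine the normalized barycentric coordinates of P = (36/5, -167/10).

Signed area of the reference triangle: [A_1A_2A_3] = ½·((-6)·(7−(-11/2)) + 16·(-11/2−(-17/2)) + 16·(-17/2−7)) = ½·(-75 + 48 − 248) = -275/2.
[PA_2A_3] = ½·((36/5)·(7−(-11/2)) + 16·(-11/2−(-167/10)) + 16·(-167/10−7)) = ½·(90 + 896/5 − 1896/5) = -55, so the A_1-coordinate is (-55)/(-275/2) = 2/5.
[A_1PA_3] = ½·((-6)·(-167/10−(-11/2)) + (36/5)·(-11/2−(-17/2)) + 16·(-17/2−(-167/10))) = ½·(336/5 + 108/5 + 656/5) = 110, so the A_2-coordinate is -4/5.
[A_1A_2P] = ½·((-6)·(7−(-167/10)) + 16·(-167/10−(-17/2)) + (36/5)·(-17/2−7)) = ½·(-711/5 − 656/5 − 558/5) = -385/2, so the A_3-coordinate is 7/5.

(2/5, -4/5, 7/5)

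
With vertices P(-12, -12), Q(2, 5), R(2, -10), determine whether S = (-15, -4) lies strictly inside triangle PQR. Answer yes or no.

no

Barycentric coordinates of S: (17/14, 59/105, -163/210).
The three coordinates are positive, positive, negative; a point is interior exactly when all three are positive.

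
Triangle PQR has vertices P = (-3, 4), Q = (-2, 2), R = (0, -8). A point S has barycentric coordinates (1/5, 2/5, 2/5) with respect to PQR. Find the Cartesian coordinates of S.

(-7/5, -8/5)

S = (1/5)·P + (2/5)·Q + (2/5)·R.
x-coordinate: (1/5)·(-3) + (2/5)·(-2) + (2/5)·0 = -7/5.
y-coordinate: (1/5)·4 + (2/5)·2 + (2/5)·(-8) = -8/5.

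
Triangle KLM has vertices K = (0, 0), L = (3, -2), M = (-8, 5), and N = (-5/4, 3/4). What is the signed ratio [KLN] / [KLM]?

1/4

[KLM] = ½·(0·(-2−5) + 3·(5−0) + (-8)·(0−(-2))) = ½·(0 + 15 − 16) = -1/2.
[KLN] = ½·(0·(-2−(3/4)) + 3·(3/4−0) + (-5/4)·(0−(-2))) = ½·(0 + 9/4 − 5/2) = -1/8, so the ratio is (-1/8)/(-1/2) = 1/4.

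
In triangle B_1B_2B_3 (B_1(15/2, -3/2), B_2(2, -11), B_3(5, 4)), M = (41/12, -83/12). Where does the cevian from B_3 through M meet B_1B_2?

Barycentric coordinates of M with respect to B_1B_2B_3: (1/6, 2/3, 1/6).
On side B_1B_2 the B_3-coordinate is zero; dropping M's B_3-weight 1/6 and renormalizing the remaining 1/6 : 2/3 gives weights 1/5, 4/5 on B_1, B_2.
N = (1/5)·(15/2, -3/2) + (4/5)·(2, -11) = (31/10, -91/10).

(31/10, -91/10)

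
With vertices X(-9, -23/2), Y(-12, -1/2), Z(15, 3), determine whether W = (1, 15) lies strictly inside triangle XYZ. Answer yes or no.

Barycentric coordinates of W: (-746/615, 982/615, 379/615).
The three coordinates are negative, positive, positive; a point is interior exactly when all three are positive.

no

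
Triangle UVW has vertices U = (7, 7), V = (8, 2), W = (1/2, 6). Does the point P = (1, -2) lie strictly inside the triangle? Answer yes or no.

Barycentric coordinates of P: (-116/67, 105/67, 78/67).
The three coordinates are negative, positive, positive; a point is interior exactly when all three are positive.

no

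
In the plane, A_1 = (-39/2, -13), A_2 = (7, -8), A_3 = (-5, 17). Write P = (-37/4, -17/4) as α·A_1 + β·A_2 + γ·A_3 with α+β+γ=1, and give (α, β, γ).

(1/2, 1/4, 1/4)

Signed area of the reference triangle: [A_1A_2A_3] = ½·((-39/2)·(-8−17) + 7·(17−(-13)) + (-5)·(-13−(-8))) = ½·(975/2 + 210 + 25) = 1445/4.
[PA_2A_3] = ½·((-37/4)·(-8−17) + 7·(17−(-17/4)) + (-5)·(-17/4−(-8))) = ½·(925/4 + 595/4 − 75/4) = 1445/8, so the A_1-coordinate is (1445/8)/(1445/4) = 1/2.
[A_1PA_3] = ½·((-39/2)·(-17/4−17) + (-37/4)·(17−(-13)) + (-5)·(-13−(-17/4))) = ½·(3315/8 − 555/2 + 175/4) = 1445/16, so the A_2-coordinate is 1/4.
[A_1A_2P] = ½·((-39/2)·(-8−(-17/4)) + 7·(-17/4−(-13)) + (-37/4)·(-13−(-8))) = ½·(585/8 + 245/4 + 185/4) = 1445/16, so the A_3-coordinate is 1/4.
Check: 1/2 + 1/4 + 1/4 = 1.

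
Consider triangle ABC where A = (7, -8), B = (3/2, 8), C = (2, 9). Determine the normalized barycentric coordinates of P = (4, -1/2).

Signed area of the reference triangle: [ABC] = ½·(7·(8−9) + (3/2)·(9−(-8)) + 2·(-8−8)) = ½·(-7 + 51/2 − 32) = -27/4.
[PBC] = ½·(4·(8−9) + (3/2)·(9−(-1/2)) + 2·(-1/2−8)) = ½·(-4 + 57/4 − 17) = -27/8, so the A-coordinate is (-27/8)/(-27/4) = 1/2.
[APC] = ½·(7·(-1/2−9) + 4·(9−(-8)) + 2·(-8−(-1/2))) = ½·(-133/2 + 68 − 15) = -27/4, so the B-coordinate is 1.
[ABP] = ½·(7·(8−(-1/2)) + (3/2)·(-1/2−(-8)) + 4·(-8−8)) = ½·(119/2 + 45/4 − 64) = 27/8, so the C-coordinate is -1/2.
Check: 1/2 + 1 − 1/2 = 1.

(1/2, 1, -1/2)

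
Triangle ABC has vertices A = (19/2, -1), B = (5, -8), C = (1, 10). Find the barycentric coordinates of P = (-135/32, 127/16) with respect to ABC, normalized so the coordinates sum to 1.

(-15/16, 11/16, 5/4)

Signed area of the reference triangle: [ABC] = ½·((19/2)·(-8−10) + 5·(10−(-1)) + 1·(-1−(-8))) = ½·(-171 + 55 + 7) = -109/2.
[PBC] = ½·((-135/32)·(-8−10) + 5·(10−(127/16)) + 1·(127/16−(-8))) = ½·(1215/16 + 165/16 + 255/16) = 1635/32, so the A-coordinate is (1635/32)/(-109/2) = -15/16.
[APC] = ½·((19/2)·(127/16−10) + (-135/32)·(10−(-1)) + 1·(-1−(127/16))) = ½·(-627/32 − 1485/32 − 143/16) = -1199/32, so the B-coordinate is 11/16.
[ABP] = ½·((19/2)·(-8−(127/16)) + 5·(127/16−(-1)) + (-135/32)·(-1−(-8))) = ½·(-4845/32 + 715/16 − 945/32) = -545/8, so the C-coordinate is 5/4.
Check: -15/16 + 11/16 + 5/4 = 1.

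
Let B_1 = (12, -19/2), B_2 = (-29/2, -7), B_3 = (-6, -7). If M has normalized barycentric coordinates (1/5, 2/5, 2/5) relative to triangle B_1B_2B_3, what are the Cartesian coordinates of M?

M = (1/5)·B_1 + (2/5)·B_2 + (2/5)·B_3.
x-coordinate: (1/5)·12 + (2/5)·(-29/2) + (2/5)·(-6) = -29/5.
y-coordinate: (1/5)·(-19/2) + (2/5)·(-7) + (2/5)·(-7) = -15/2.

(-29/5, -15/2)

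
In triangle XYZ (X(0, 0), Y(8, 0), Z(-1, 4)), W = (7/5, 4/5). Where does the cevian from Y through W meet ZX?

(-1/4, 1)

Barycentric coordinates of W with respect to XYZ: (3/5, 1/5, 1/5).
On side ZX the Y-coordinate is zero; dropping W's Y-weight 1/5 and renormalizing the remaining 1/5 : 3/5 gives weights 1/4, 3/4 on Z, X.
V = (1/4)·(-1, 4) + (3/4)·(0, 0) = (-1/4, 1).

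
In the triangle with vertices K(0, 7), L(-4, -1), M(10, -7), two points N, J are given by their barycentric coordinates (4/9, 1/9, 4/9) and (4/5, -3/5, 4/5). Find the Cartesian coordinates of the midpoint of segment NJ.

(36/5, 11/45)

Barycentric coordinates of the midpoint are the average: (28/45, -11/45, 28/45).
Converting: (28/45)·K + (-11/45)·L + (28/45)·M = (36/5, 11/45).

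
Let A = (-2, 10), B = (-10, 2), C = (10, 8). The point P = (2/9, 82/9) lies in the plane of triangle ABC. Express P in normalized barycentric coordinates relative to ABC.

(13/18, 1/18, 2/9)

Signed area of the reference triangle: [ABC] = ½·((-2)·(2−8) + (-10)·(8−10) + 10·(10−2)) = ½·(12 + 20 + 80) = 56.
[PBC] = ½·((2/9)·(2−8) + (-10)·(8−(82/9)) + 10·(82/9−2)) = ½·(-4/3 + 100/9 + 640/9) = 364/9, so the A-coordinate is (364/9)/56 = 13/18.
[APC] = ½·((-2)·(82/9−8) + (2/9)·(8−10) + 10·(10−(82/9))) = ½·(-20/9 − 4/9 + 80/9) = 28/9, so the B-coordinate is 1/18.
[ABP] = ½·((-2)·(2−(82/9)) + (-10)·(82/9−10) + (2/9)·(10−2)) = ½·(128/9 + 80/9 + 16/9) = 112/9, so the C-coordinate is 2/9.
Check: 13/18 + 1/18 + 2/9 = 1.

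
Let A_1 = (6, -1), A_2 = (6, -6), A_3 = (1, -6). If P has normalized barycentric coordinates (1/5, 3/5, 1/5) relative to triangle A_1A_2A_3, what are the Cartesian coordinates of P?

(5, -5)

P = (1/5)·A_1 + (3/5)·A_2 + (1/5)·A_3.
x-coordinate: (1/5)·6 + (3/5)·6 + (1/5)·1 = 5.
y-coordinate: (1/5)·(-1) + (3/5)·(-6) + (1/5)·(-6) = -5.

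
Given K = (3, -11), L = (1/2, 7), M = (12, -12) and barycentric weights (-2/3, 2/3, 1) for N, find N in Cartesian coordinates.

(31/3, 0)

N = (-2/3)·K + (2/3)·L + 1·M.
x-coordinate: (-2/3)·3 + (2/3)·(1/2) + 1·12 = 31/3.
y-coordinate: (-2/3)·(-11) + (2/3)·7 + 1·(-12) = 0.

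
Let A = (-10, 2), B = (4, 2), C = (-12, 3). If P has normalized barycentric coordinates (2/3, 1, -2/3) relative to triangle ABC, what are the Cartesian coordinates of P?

P = (2/3)·A + 1·B + (-2/3)·C.
x-coordinate: (2/3)·(-10) + 1·4 + (-2/3)·(-12) = 16/3.
y-coordinate: (2/3)·2 + 1·2 + (-2/3)·3 = 4/3.

(16/3, 4/3)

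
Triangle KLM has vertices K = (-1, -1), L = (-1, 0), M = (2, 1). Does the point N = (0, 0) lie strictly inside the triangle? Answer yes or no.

yes

Barycentric coordinates of N: (1/3, 1/3, 1/3).
The three coordinates are positive, positive, positive; a point is interior exactly when all three are positive.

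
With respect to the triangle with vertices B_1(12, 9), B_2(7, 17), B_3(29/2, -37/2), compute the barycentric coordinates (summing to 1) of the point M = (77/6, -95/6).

(-1/3, 1/3, 1)

Signed area of the reference triangle: [B_1B_2B_3] = ½·(12·(17−(-37/2)) + 7·(-37/2−9) + (29/2)·(9−17)) = ½·(426 − 385/2 − 116) = 235/4.
[MB_2B_3] = ½·((77/6)·(17−(-37/2)) + 7·(-37/2−(-95/6)) + (29/2)·(-95/6−17)) = ½·(5467/12 − 56/3 − 5713/12) = -235/12, so the B_1-coordinate is (-235/12)/(235/4) = -1/3.
[B_1MB_3] = ½·(12·(-95/6−(-37/2)) + (77/6)·(-37/2−9) + (29/2)·(9−(-95/6))) = ½·(32 − 4235/12 + 4321/12) = 235/12, so the B_2-coordinate is 1/3.
[B_1B_2M] = ½·(12·(17−(-95/6)) + 7·(-95/6−9) + (77/6)·(9−17)) = ½·(394 − 1043/6 − 308/3) = 235/4, so the B_3-coordinate is 1.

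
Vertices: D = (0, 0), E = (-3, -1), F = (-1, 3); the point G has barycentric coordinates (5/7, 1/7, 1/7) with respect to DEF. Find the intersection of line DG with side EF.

Line DG meets EF where the D-coordinate vanishes; zeroing G's D-weight and renormalizing leaves E, F-weights 1/7 : 1/7 → (1/2, 1/2).
So H = (1/2)·E + (1/2)·F = (-2, 1).

(-2, 1)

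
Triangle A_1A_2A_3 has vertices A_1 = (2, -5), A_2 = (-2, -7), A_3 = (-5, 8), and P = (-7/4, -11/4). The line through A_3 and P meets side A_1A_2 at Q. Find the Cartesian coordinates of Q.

(-2/3, -19/3)

Barycentric coordinates of P with respect to A_1A_2A_3: (1/4, 1/2, 1/4).
On side A_1A_2 the A_3-coordinate is zero; dropping P's A_3-weight 1/4 and renormalizing the remaining 1/4 : 1/2 gives weights 1/3, 2/3 on A_1, A_2.
Q = (1/3)·(2, -5) + (2/3)·(-2, -7) = (-2/3, -19/3).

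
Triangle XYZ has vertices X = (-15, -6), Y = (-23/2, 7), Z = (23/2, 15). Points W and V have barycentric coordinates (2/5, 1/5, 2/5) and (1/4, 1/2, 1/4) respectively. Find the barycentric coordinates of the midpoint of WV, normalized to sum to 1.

(13/40, 7/20, 13/40)

Since both coordinate triples sum to 1, the midpoint's barycentrics are the componentwise average.
(2/5+1/4)/2 = 13/40; similarly 7/20 and 13/40.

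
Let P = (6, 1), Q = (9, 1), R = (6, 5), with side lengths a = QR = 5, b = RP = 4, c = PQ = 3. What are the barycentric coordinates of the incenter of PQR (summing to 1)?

(5/12, 1/3, 1/4)

The incenter has barycentric coordinates proportional to the opposite side lengths: (5 : 4 : 3).
Normalizing by 5+4+3 = 12 gives (5/12, 1/3, 1/4).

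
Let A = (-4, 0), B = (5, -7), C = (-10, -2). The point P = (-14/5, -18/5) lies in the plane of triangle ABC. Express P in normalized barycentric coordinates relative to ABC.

Signed area of the reference triangle: [ABC] = ½·((-4)·(-7−(-2)) + 5·(-2−0) + (-10)·(0−(-7))) = ½·(20 − 10 − 70) = -30.
[PBC] = ½·((-14/5)·(-7−(-2)) + 5·(-2−(-18/5)) + (-10)·(-18/5−(-7))) = ½·(14 + 8 − 34) = -6, so the A-coordinate is (-6)/(-30) = 1/5.
[APC] = ½·((-4)·(-18/5−(-2)) + (-14/5)·(-2−0) + (-10)·(0−(-18/5))) = ½·(32/5 + 28/5 − 36) = -12, so the B-coordinate is 2/5.
[ABP] = ½·((-4)·(-7−(-18/5)) + 5·(-18/5−0) + (-14/5)·(0−(-7))) = ½·(68/5 − 18 − 98/5) = -12, so the C-coordinate is 2/5.
Check: 1/5 + 2/5 + 2/5 = 1.

(1/5, 2/5, 2/5)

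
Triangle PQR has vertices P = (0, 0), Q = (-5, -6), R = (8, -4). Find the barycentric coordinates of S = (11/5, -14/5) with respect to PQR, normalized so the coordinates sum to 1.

Signed area of the reference triangle: [PQR] = ½·(0·(-6−(-4)) + (-5)·(-4−0) + 8·(0−(-6))) = ½·(0 + 20 + 48) = 34.
[SQR] = ½·((11/5)·(-6−(-4)) + (-5)·(-4−(-14/5)) + 8·(-14/5−(-6))) = ½·(-22/5 + 6 + 128/5) = 68/5, so the P-coordinate is (68/5)/34 = 2/5.
[PSR] = ½·(0·(-14/5−(-4)) + (11/5)·(-4−0) + 8·(0−(-14/5))) = ½·(0 − 44/5 + 112/5) = 34/5, so the Q-coordinate is 1/5.
[PQS] = ½·(0·(-6−(-14/5)) + (-5)·(-14/5−0) + (11/5)·(0−(-6))) = ½·(0 + 14 + 66/5) = 68/5, so the R-coordinate is 2/5.

(2/5, 1/5, 2/5)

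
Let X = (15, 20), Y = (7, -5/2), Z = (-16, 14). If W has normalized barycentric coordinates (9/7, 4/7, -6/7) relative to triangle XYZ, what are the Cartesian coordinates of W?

W = (9/7)·X + (4/7)·Y + (-6/7)·Z.
x-coordinate: (9/7)·15 + (4/7)·7 + (-6/7)·(-16) = 37.
y-coordinate: (9/7)·20 + (4/7)·(-5/2) + (-6/7)·14 = 86/7.

(37, 86/7)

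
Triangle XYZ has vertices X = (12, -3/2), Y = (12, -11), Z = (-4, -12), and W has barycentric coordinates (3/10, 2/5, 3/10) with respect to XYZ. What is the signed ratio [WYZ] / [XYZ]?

The signed ratio [WYZ]/[XYZ] equals the barycentric coordinate of W at vertex X, which is 3/10.

3/10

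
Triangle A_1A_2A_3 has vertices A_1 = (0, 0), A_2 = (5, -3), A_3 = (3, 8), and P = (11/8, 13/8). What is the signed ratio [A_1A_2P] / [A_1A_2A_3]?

1/4

[A_1A_2A_3] = ½·(0·(-3−8) + 5·(8−0) + 3·(0−(-3))) = ½·(0 + 40 + 9) = 49/2.
[A_1A_2P] = ½·(0·(-3−(13/8)) + 5·(13/8−0) + (11/8)·(0−(-3))) = ½·(0 + 65/8 + 33/8) = 49/8, so the ratio is (49/8)/(49/2) = 1/4.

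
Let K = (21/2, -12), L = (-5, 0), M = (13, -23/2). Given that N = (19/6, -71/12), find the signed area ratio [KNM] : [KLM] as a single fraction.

[KLM] = ½·((21/2)·(0−(-23/2)) + (-5)·(-23/2−(-12)) + 13·(-12−0)) = ½·(483/4 − 5/2 − 156) = -151/8.
[KNM] = ½·((21/2)·(-71/12−(-23/2)) + (19/6)·(-23/2−(-12)) + 13·(-12−(-71/12))) = ½·(469/8 + 19/12 − 949/12) = -151/16, so the ratio is (-151/16)/(-151/8) = 1/2.

1/2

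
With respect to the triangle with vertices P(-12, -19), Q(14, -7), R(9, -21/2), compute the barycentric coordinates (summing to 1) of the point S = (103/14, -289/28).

(3/14, 4/7, 3/14)

Signed area of the reference triangle: [PQR] = ½·((-12)·(-7−(-21/2)) + 14·(-21/2−(-19)) + 9·(-19−(-7))) = ½·(-42 + 119 − 108) = -31/2.
[SQR] = ½·((103/14)·(-7−(-21/2)) + 14·(-21/2−(-289/28)) + 9·(-289/28−(-7))) = ½·(103/4 − 5/2 − 837/28) = -93/28, so the P-coordinate is (-93/28)/(-31/2) = 3/14.
[PSR] = ½·((-12)·(-289/28−(-21/2)) + (103/14)·(-21/2−(-19)) + 9·(-19−(-289/28))) = ½·(-15/7 + 1751/28 − 2187/28) = -62/7, so the Q-coordinate is 4/7.
[PQS] = ½·((-12)·(-7−(-289/28)) + 14·(-289/28−(-19)) + (103/14)·(-19−(-7))) = ½·(-279/7 + 243/2 − 618/7) = -93/28, so the R-coordinate is 3/14.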